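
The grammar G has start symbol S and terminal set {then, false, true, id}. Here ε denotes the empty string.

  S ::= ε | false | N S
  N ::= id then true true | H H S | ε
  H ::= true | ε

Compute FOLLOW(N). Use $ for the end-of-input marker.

FIRST(H): from H::=true we get {true}; from H::=ε we get {ε}. So FIRST(H) = {ε, true}.
FIRST(S): from S::=ε we get {ε}; from S::=false we get {false}; from S::=N S we get {ε, false, id, true}. So FIRST(S) = {ε, false, id, true}.
FIRST(N): from N::=id then true true we get {id}; from N::=H H S we get {ε, false, id, true}; from N::=ε we get {ε}. So FIRST(N) = {ε, false, id, true}.
FOLLOW(S) includes $ since S is the start symbol.
FOLLOW(S): in S::=N S, the suffix after S is empty (adds nothing new); in N::=H H S, the suffix after S is empty, so FOLLOW(S) ⊇ FOLLOW(N) = {$, false, id, true}. Thus FOLLOW(S) = {$, false, id, true}.
FOLLOW(N): in S::=N S, N is followed by S with FIRST {ε, false, id, true}; in S::=N S, the suffix after N is nullable, so FOLLOW(N) ⊇ FOLLOW(S) = {$, false, id, true}. Thus FOLLOW(N) = {$, false, id, true}.
FOLLOW(H): in N::=H H S (occurrence 1), H is followed by H S with FIRST {ε, false, id, true}; in N::=H H S (occurrence 1), the suffix after H is nullable, so FOLLOW(H) ⊇ FOLLOW(N) = {$, false, id, true}; in N::=H H S (occurrence 2), H is followed by S with FIRST {ε, false, id, true}; in N::=H H S (occurrence 2), the suffix after H is nullable, so FOLLOW(H) ⊇ FOLLOW(N) = {$, false, id, true}. Thus FOLLOW(H) = {$, false, id, true}.

{$, false, id, true}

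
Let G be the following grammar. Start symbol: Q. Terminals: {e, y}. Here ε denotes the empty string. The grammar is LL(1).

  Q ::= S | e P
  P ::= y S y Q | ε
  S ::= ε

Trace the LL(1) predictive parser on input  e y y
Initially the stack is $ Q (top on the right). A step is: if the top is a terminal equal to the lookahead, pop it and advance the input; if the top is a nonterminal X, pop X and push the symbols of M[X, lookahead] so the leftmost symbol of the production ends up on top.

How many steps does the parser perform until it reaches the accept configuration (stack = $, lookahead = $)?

8

step 1: stack=$ Q  input=e y y $  — expand Q ::= e P
step 2: stack=$ P e  input=e y y $  — match e
step 3: stack=$ P  input=y y $  — expand P ::= y S y Q
step 4: stack=$ Q y S y  input=y y $  — match y
step 5: stack=$ Q y S  input=y $  — expand S ::= ε
step 6: stack=$ Q y  input=y $  — match y
step 7: stack=$ Q  input=$  — expand Q ::= S
step 8: stack=$ S  input=$  — expand S ::= ε
Accept reached after 8 steps.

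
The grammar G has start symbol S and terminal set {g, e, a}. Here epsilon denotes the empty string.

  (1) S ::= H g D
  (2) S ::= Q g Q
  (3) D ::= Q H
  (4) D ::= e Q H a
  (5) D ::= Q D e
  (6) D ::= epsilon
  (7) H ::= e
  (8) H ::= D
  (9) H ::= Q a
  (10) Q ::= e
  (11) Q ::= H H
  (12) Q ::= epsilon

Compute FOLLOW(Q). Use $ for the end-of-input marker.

FIRST(S): from S::=H g D we get {a, e, g}; from S::=Q g Q we get {a, e, g}. So FIRST(S) = {a, e, g}.
FIRST(D): from D::=Q H we get {epsilon, a, e}; from D::=e Q H a we get {e}; from D::=Q D e we get {a, e}; from D::=epsilon we get {epsilon}. So FIRST(D) = {epsilon, a, e}.
FIRST(H): from H::=e we get {e}; from H::=D we get {epsilon, a, e}; from H::=Q a we get {a, e}. So FIRST(H) = {epsilon, a, e}.
FIRST(Q): from Q::=e we get {e}; from Q::=H H we get {epsilon, a, e}; from Q::=epsilon we get {epsilon}. So FIRST(Q) = {epsilon, a, e}.
FOLLOW(S) includes $ since S is the start symbol.
FOLLOW(S): S appears on no right-hand side. Thus FOLLOW(S) = {$}.
FOLLOW(D): in S::=H g D, the suffix after D is empty, so FOLLOW(D) ⊇ FOLLOW(S) = {$}; in D::=Q D e, D is followed by e with FIRST {e}; in H::=D, the suffix after D is empty, so FOLLOW(D) ⊇ FOLLOW(H) = {$, a, e, g}. Thus FOLLOW(D) = {$, a, e, g}.
FOLLOW(Q): in S::=Q g Q (occurrence 1), Q is followed by g Q with FIRST {g}; in S::=Q g Q (occurrence 2), the suffix after Q is empty, so FOLLOW(Q) ⊇ FOLLOW(S) = {$}; in D::=Q H, Q is followed by H with FIRST {epsilon, a, e}; in D::=Q H, the suffix after Q is nullable, so FOLLOW(Q) ⊇ FOLLOW(D) = {$, a, e, g}; in D::=e Q H a, Q is followed by H a with FIRST {a, e}; in D::=Q D e, Q is followed by D e with FIRST {a, e}; in H::=Q a, Q is followed by a with FIRST {a}. Thus FOLLOW(Q) = {$, a, e, g}.
FOLLOW(H): in S::=H g D, H is followed by g D with FIRST {g}; in D::=Q H, the suffix after H is empty, so FOLLOW(H) ⊇ FOLLOW(D) = {$, a, e, g}; in D::=e Q H a, H is followed by a with FIRST {a}; in Q::=H H (occurrence 1), H is followed by H with FIRST {epsilon, a, e}; in Q::=H H (occurrence 1), the suffix after H is nullable, so FOLLOW(H) ⊇ FOLLOW(Q) = {$, a, e, g}; in Q::=H H (occurrence 2), the suffix after H is empty, so FOLLOW(H) ⊇ FOLLOW(Q) = {$, a, e, g}. Thus FOLLOW(H) = {$, a, e, g}.

{$, a, e, g}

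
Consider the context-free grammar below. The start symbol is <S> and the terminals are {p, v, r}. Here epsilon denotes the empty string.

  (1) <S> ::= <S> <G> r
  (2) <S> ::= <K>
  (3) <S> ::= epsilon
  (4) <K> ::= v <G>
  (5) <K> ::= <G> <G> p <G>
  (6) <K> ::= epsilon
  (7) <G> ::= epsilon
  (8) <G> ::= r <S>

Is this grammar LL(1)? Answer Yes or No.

FIRST(<S>) = {epsilon, p, r, v}
FIRST(<K>) = {epsilon, p, r, v}
FIRST(<G>) = {epsilon, r}
FOLLOW(<S>) = {$, p, r}
FOLLOW(<K>) = {$, p, r}
FOLLOW(<G>) = {$, p, r}
Cell M[<G>, r] receives both <G> ::= epsilon and <G> ::= r <S> — the grammar is not LL(1).

No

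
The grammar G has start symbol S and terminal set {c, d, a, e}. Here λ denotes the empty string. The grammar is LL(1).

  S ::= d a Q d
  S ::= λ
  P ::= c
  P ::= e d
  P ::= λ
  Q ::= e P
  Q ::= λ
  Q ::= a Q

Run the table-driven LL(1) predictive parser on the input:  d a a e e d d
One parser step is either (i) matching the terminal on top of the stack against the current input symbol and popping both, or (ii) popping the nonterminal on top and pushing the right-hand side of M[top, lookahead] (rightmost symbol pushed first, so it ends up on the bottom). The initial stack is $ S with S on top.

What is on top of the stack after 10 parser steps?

d

step 1: stack=$ S  input=d a a e e d d $  — expand S ::= d a Q d
step 2: stack=$ d Q a d  input=d a a e e d d $  — match d
step 3: stack=$ d Q a  input=a a e e d d $  — match a
step 4: stack=$ d Q  input=a e e d d $  — expand Q ::= a Q
step 5: stack=$ d Q a  input=a e e d d $  — match a
step 6: stack=$ d Q  input=e e d d $  — expand Q ::= e P
step 7: stack=$ d P e  input=e e d d $  — match e
step 8: stack=$ d P  input=e d d $  — expand P ::= e d
step 9: stack=$ d d e  input=e d d $  — match e
step 10: stack=$ d d  input=d d $  — match d
Stack after step 10: $ d (top = d).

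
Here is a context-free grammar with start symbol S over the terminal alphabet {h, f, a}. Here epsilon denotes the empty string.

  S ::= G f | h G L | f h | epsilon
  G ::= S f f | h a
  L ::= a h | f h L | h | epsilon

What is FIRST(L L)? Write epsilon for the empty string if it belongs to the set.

{epsilon, a, f, h}

FIRST(L) = {epsilon, a, f, h}
FIRST(S) = {epsilon, f, h}  (via G f)
FIRST(G) = {f, h}  (via S f f)
FIRST(L L): take FIRST of each symbol in turn, carrying on past any symbol whose FIRST contains epsilon; result {epsilon, a, f, h}.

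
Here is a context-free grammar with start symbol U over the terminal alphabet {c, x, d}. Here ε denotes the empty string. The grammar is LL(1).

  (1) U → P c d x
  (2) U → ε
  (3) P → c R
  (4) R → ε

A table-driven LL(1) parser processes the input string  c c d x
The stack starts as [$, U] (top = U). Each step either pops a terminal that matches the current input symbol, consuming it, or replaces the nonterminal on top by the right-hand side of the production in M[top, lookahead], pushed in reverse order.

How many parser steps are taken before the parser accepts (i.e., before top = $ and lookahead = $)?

7

     Stack        Input      Action
  1  $ U          c c d x $  expand U → P c d x
  2  $ x d c P    c c d x $  expand P → c R
  3  $ x d c R c  c c d x $  match c
  4  $ x d c R    c d x $    expand R → ε
  5  $ x d c      c d x $    match c
  6  $ x d        d x $      match d
  7  $ x          x $        match x
Accept reached after 7 steps.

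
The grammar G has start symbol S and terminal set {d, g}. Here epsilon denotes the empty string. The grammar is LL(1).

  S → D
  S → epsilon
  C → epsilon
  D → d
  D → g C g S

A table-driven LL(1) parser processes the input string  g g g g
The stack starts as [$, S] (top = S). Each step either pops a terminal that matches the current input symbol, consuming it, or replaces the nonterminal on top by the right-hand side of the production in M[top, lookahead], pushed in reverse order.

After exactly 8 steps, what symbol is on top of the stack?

C

step 1: stack=$ S  input=g g g g $  — expand S → D
step 2: stack=$ D  input=g g g g $  — expand D → g C g S
step 3: stack=$ S g C g  input=g g g g $  — match g
step 4: stack=$ S g C  input=g g g $  — expand C → epsilon
step 5: stack=$ S g  input=g g g $  — match g
step 6: stack=$ S  input=g g $  — expand S → D
step 7: stack=$ D  input=g g $  — expand D → g C g S
step 8: stack=$ S g C g  input=g g $  — match g
Stack after step 8: $ S g C (top = C).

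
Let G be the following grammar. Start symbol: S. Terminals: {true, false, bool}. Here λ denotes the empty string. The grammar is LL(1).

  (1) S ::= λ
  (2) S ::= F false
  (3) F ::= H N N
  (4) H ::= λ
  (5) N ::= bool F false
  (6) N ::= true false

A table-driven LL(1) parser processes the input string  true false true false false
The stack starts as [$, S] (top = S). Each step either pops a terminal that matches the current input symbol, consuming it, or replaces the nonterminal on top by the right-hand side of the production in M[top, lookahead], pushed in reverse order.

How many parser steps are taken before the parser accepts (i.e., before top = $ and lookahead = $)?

10

      Stack                 Input                          Action
   1  $ S                   true false true false false $  expand S ::= F false
   2  $ false F             true false true false false $  expand F ::= H N N
   3  $ false N N H         true false true false false $  expand H ::= λ
   4  $ false N N           true false true false false $  expand N ::= true false
   5  $ false N false true  true false true false false $  match true
   6  $ false N false       false true false false $       match false
   7  $ false N             true false false $             expand N ::= true false
   8  $ false false true    true false false $             match true
   9  $ false false         false false $                  match false
  10  $ false               false $                        match false
Accept reached after 10 steps.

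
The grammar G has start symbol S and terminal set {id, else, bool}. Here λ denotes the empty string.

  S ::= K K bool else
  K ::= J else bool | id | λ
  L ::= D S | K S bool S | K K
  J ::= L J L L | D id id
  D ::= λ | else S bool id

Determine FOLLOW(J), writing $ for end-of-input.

FIRST(D): from D::=λ we get {λ}; from D::=else S bool id we get {else}. So FIRST(D) = {λ, else}.
FIRST(S): from S::=K K bool else we get {bool, else, id}. So FIRST(S) = {bool, else, id}.
FIRST(K): from K::=J else bool we get {bool, else, id}; from K::=id we get {id}; from K::=λ we get {λ}. So FIRST(K) = {λ, bool, else, id}.
FIRST(L): from L::=D S we get {bool, else, id}; from L::=K S bool S we get {bool, else, id}; from L::=K K we get {λ, bool, else, id}. So FIRST(L) = {λ, bool, else, id}.
FIRST(J): from J::=L J L L we get {bool, else, id}; from J::=D id id we get {else, id}. So FIRST(J) = {bool, else, id}.
FOLLOW(S) includes $ since S is the start symbol.
FOLLOW(J): in K::=J else bool, J is followed by else bool with FIRST {else}; in J::=L J L L, J is followed by L L with FIRST {λ, bool, else, id}; in J::=L J L L, the suffix after J is nullable (adds nothing new). Thus FOLLOW(J) = {bool, else, id}.
FOLLOW(L): in J::=L J L L (occurrence 1), L is followed by J L L with FIRST {bool, else, id}; in J::=L J L L (occurrence 2), L is followed by L with FIRST {λ, bool, else, id}; in J::=L J L L (occurrence 2), the suffix after L is nullable, so FOLLOW(L) ⊇ FOLLOW(J) = {bool, else, id}; in J::=L J L L (occurrence 3), the suffix after L is empty, so FOLLOW(L) ⊇ FOLLOW(J) = {bool, else, id}. Thus FOLLOW(L) = {bool, else, id}.
FOLLOW(S): in L::=D S, the suffix after S is empty, so FOLLOW(S) ⊇ FOLLOW(L) = {bool, else, id}; in L::=K S bool S (occurrence 1), S is followed by bool S with FIRST {bool}; in L::=K S bool S (occurrence 2), the suffix after S is empty, so FOLLOW(S) ⊇ FOLLOW(L) = {bool, else, id}; in D::=else S bool id, S is followed by bool id with FIRST {bool}. Thus FOLLOW(S) = {$, bool, else, id}.
FOLLOW(K): in S::=K K bool else (occurrence 1), K is followed by K bool else with FIRST {bool, else, id}; in S::=K K bool else (occurrence 2), K is followed by bool else with FIRST {bool}; in L::=K S bool S, K is followed by S bool S with FIRST {bool, else, id}; in L::=K K (occurrence 1), K is followed by K with FIRST {λ, bool, else, id}; in L::=K K (occurrence 1), the suffix after K is nullable, so FOLLOW(K) ⊇ FOLLOW(L) = {bool, else, id}; in L::=K K (occurrence 2), the suffix after K is empty, so FOLLOW(K) ⊇ FOLLOW(L) = {bool, else, id}. Thus FOLLOW(K) = {bool, else, id}.
FOLLOW(D): in L::=D S, D is followed by S with FIRST {bool, else, id}; in J::=D id id, D is followed by id id with FIRST {id}. Thus FOLLOW(D) = {bool, else, id}.

{bool, else, id}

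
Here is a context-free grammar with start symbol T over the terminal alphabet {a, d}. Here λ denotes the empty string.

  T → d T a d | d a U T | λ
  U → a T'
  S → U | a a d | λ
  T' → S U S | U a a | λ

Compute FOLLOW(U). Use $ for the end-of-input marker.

{$, a, d}

FIRST(T) = {λ, d}
FIRST(U) = {a}
FIRST(S) = {λ, a}  (via U)
FIRST(T') = {λ, a}  (via S U S, U a a)
FOLLOW(T) includes $ since T is the start symbol.
FOLLOW(T): in T→d T a d, T is followed by a d with FIRST {a}; in T→d a U T, the suffix after T is empty (adds nothing new). Thus FOLLOW(T) = {$, a}.
FOLLOW(U): in T→d a U T, U is followed by T with FIRST {λ, d}; in T→d a U T, the suffix after U is nullable, so FOLLOW(U) ⊇ FOLLOW(T) = {$, a}; in S→U, the suffix after U is empty, so FOLLOW(U) ⊇ FOLLOW(S) = {$, a, d}; in T'→S U S, U is followed by S with FIRST {λ, a}; in T'→S U S, the suffix after U is nullable, so FOLLOW(U) ⊇ FOLLOW(T') = {$, a, d}; in T'→U a a, U is followed by a a with FIRST {a}. Thus FOLLOW(U) = {$, a, d}.
FOLLOW(T'): in U→a T', the suffix after T' is empty, so FOLLOW(T') ⊇ FOLLOW(U) = {$, a, d}. Thus FOLLOW(T') = {$, a, d}.
FOLLOW(S): in T'→S U S (occurrence 1), S is followed by U S with FIRST {a}; in T'→S U S (occurrence 2), the suffix after S is empty, so FOLLOW(S) ⊇ FOLLOW(T') = {$, a, d}. Thus FOLLOW(S) = {$, a, d}.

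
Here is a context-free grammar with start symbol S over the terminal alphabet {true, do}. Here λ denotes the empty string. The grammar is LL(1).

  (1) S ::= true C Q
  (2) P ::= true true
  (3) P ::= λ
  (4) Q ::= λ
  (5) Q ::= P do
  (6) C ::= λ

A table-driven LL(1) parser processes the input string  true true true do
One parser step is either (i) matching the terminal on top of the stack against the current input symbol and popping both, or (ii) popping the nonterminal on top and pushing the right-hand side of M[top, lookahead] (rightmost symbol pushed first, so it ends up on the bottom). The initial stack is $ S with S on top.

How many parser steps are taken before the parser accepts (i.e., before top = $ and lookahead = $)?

8

step 1: stack=$ S  input=true true true do $  — expand S ::= true C Q
step 2: stack=$ Q C true  input=true true true do $  — match true
step 3: stack=$ Q C  input=true true do $  — expand C ::= λ
step 4: stack=$ Q  input=true true do $  — expand Q ::= P do
step 5: stack=$ do P  input=true true do $  — expand P ::= true true
step 6: stack=$ do true true  input=true true do $  — match true
step 7: stack=$ do true  input=true do $  — match true
step 8: stack=$ do  input=do $  — match do
Accept reached after 8 steps.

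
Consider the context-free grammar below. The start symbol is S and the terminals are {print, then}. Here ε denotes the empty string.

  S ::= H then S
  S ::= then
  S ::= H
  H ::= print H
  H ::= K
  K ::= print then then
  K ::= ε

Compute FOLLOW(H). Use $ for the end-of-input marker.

{$, then}

FIRST(K): from K::=print then then we get {print}; from K::=ε we get {ε}. So FIRST(K) = {ε, print}.
FIRST(H): from H::=print H we get {print}; from H::=K we get {ε, print}. So FIRST(H) = {ε, print}.
FIRST(S): from S::=H then S we get {print, then}; from S::=then we get {then}; from S::=H we get {ε, print}. So FIRST(S) = {ε, print, then}.
FOLLOW(S) includes $ since S is the start symbol.
FOLLOW(S): in S::=H then S, the suffix after S is empty (adds nothing new). Thus FOLLOW(S) = {$}.
FOLLOW(H): in S::=H then S, H is followed by then S with FIRST {then}; in S::=H, the suffix after H is empty, so FOLLOW(H) ⊇ FOLLOW(S) = {$}; in H::=print H, the suffix after H is empty (adds nothing new). Thus FOLLOW(H) = {$, then}.
FOLLOW(K): in H::=K, the suffix after K is empty, so FOLLOW(K) ⊇ FOLLOW(H) = {$, then}. Thus FOLLOW(K) = {$, then}.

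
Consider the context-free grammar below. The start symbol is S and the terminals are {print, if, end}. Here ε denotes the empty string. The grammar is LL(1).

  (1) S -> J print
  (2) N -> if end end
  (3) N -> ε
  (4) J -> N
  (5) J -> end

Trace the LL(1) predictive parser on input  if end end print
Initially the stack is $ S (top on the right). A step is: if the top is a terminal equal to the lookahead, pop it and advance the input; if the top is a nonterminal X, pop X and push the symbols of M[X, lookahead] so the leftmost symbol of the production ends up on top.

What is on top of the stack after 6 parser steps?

print

step 1: stack=$ S  input=if end end print $  — expand S -> J print
step 2: stack=$ print J  input=if end end print $  — expand J -> N
step 3: stack=$ print N  input=if end end print $  — expand N -> if end end
step 4: stack=$ print end end if  input=if end end print $  — match if
step 5: stack=$ print end end  input=end end print $  — match end
step 6: stack=$ print end  input=end print $  — match end
Stack after step 6: $ print (top = print).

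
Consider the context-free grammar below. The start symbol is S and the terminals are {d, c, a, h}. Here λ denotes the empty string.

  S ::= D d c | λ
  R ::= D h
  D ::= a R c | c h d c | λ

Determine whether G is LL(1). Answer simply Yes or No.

Yes

FIRST(S) = {λ, a, c, d}
FIRST(R) = {a, c, h}
FIRST(D) = {λ, a, c}
FOLLOW(S) = {$}
FOLLOW(R) = {c}
FOLLOW(D) = {d, h}
Each cell of M receives at most one production.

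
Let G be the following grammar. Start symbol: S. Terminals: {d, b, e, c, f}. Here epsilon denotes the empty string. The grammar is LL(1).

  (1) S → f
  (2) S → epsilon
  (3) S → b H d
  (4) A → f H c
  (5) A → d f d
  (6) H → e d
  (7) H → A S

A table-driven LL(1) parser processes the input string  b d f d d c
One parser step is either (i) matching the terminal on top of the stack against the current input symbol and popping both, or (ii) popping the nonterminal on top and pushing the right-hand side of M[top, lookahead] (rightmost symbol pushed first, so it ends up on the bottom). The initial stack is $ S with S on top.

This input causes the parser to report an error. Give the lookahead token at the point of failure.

c

step 1: stack=$ S  input=b d f d d c $  — expand S → b H d
step 2: stack=$ d H b  input=b d f d d c $  — match b
step 3: stack=$ d H  input=d f d d c $  — expand H → A S
step 4: stack=$ d S A  input=d f d d c $  — expand A → d f d
step 5: stack=$ d S d f d  input=d f d d c $  — match d
step 6: stack=$ d S d f  input=f d d c $  — match f
step 7: stack=$ d S d  input=d d c $  — match d
step 8: stack=$ d S  input=d c $  — expand S → epsilon
step 9: stack=$ d  input=d c $  — match d
step 10: stack=$  input=c $  — error: stack empty but input remains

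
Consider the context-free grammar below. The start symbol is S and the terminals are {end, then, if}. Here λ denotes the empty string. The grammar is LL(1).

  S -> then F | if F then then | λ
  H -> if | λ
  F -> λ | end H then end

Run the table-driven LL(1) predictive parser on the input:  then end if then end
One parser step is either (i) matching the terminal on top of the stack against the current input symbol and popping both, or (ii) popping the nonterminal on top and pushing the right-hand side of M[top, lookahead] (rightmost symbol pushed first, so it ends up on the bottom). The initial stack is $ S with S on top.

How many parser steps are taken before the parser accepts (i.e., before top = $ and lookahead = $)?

8

step 1: stack=$ S  input=then end if then end $  — expand S -> then F
step 2: stack=$ F then  input=then end if then end $  — match then
step 3: stack=$ F  input=end if then end $  — expand F -> end H then end
step 4: stack=$ end then H end  input=end if then end $  — match end
step 5: stack=$ end then H  input=if then end $  — expand H -> if
step 6: stack=$ end then if  input=if then end $  — match if
step 7: stack=$ end then  input=then end $  — match then
step 8: stack=$ end  input=end $  — match end
Accept reached after 8 steps.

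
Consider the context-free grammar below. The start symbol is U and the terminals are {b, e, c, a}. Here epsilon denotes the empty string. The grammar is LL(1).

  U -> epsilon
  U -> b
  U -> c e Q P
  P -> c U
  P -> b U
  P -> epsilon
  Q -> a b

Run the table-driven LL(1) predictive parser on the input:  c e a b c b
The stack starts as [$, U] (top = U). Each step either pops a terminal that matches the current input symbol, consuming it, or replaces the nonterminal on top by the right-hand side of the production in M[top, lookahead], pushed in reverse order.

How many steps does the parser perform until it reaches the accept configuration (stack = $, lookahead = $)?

      Stack      Input          Action
   1  $ U        c e a b c b $  expand U -> c e Q P
   2  $ P Q e c  c e a b c b $  match c
   3  $ P Q e    e a b c b $    match e
   4  $ P Q      a b c b $      expand Q -> a b
   5  $ P b a    a b c b $      match a
   6  $ P b      b c b $        match b
   7  $ P        c b $          expand P -> c U
   8  $ U c      c b $          match c
   9  $ U        b $            expand U -> b
  10  $ b        b $            match b
Accept reached after 10 steps.

10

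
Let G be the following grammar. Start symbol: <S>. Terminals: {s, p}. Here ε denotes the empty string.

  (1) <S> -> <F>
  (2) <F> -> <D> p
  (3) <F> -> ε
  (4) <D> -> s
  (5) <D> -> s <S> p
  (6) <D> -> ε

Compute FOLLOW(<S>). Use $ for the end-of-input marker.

FIRST(<D>): from <D>->s we get {s}; from <D>->s <S> p we get {s}; from <D>->ε we get {ε}. So FIRST(<D>) = {ε, s}.
FIRST(<F>): from <F>-><D> p we get {p, s}; from <F>->ε we get {ε}. So FIRST(<F>) = {ε, p, s}.
FIRST(<S>): from <S>-><F> we get {ε, p, s}. So FIRST(<S>) = {ε, p, s}.
FOLLOW(<S>) includes $ since <S> is the start symbol.
FOLLOW(<S>): in <D>->s <S> p, <S> is followed by p with FIRST {p}. Thus FOLLOW(<S>) = {$, p}.
FOLLOW(<F>): in <S>-><F>, the suffix after <F> is empty, so FOLLOW(<F>) ⊇ FOLLOW(<S>) = {$, p}. Thus FOLLOW(<F>) = {$, p}.
FOLLOW(<D>): in <F>-><D> p, <D> is followed by p with FIRST {p}. Thus FOLLOW(<D>) = {p}.

{$, p}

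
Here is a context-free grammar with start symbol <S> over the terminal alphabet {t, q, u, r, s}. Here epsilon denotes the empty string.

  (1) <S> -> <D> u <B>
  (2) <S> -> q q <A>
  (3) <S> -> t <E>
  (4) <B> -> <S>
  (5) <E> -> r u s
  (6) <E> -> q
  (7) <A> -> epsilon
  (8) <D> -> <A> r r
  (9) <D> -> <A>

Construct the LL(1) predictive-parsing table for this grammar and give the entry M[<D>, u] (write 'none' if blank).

<D> -> <A>

FIRST(<E>) = {q, r}
FIRST(<A>) = {epsilon}
FIRST(<D>) = {epsilon, r}  (via <A> r r, <A>)
FIRST(<S>) = {q, r, t, u}  (via <D> u <B>)
FIRST(<B>) = {q, r, t, u}  (via <S>)
FOLLOW(<S>) includes $ since <S> is the start symbol.
FOLLOW(<D>): in <S>-><D> u <B>, <D> is followed by u <B> with FIRST {u}. Thus FOLLOW(<D>) = {u}.
For <D> -> <A> r r: FIRST(<A> r r) = {r}, so it goes in M[<D>, t] for t ∈ {r}.
For <D> -> <A>: FIRST(<A>) = {epsilon}, so it goes in M[<D>, t] for t ∈ {}; since epsilon ∈ FIRST, also for every t ∈ FOLLOW(<D>) = {u}.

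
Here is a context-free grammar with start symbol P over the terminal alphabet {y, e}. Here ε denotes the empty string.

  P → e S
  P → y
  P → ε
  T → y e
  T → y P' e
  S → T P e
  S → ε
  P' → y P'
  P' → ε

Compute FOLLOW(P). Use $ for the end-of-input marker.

FIRST(P) = {ε, e, y}
FIRST(T) = {y}
FIRST(P') = {ε, y}
FIRST(S) = {ε, y}  (via T P e)
FOLLOW(P) includes $ since P is the start symbol.
FOLLOW(P): in S→T P e, P is followed by e with FIRST {e}. Thus FOLLOW(P) = {$, e}.
FOLLOW(T): in S→T P e, T is followed by P e with FIRST {e, y}. Thus FOLLOW(T) = {e, y}.
FOLLOW(S): in P→e S, the suffix after S is empty, so FOLLOW(S) ⊇ FOLLOW(P) = {$, e}. Thus FOLLOW(S) = {$, e}.
FOLLOW(P'): in T→y P' e, P' is followed by e with FIRST {e}; in P'→y P', the suffix after P' is empty (adds nothing new). Thus FOLLOW(P') = {e}.

{$, e}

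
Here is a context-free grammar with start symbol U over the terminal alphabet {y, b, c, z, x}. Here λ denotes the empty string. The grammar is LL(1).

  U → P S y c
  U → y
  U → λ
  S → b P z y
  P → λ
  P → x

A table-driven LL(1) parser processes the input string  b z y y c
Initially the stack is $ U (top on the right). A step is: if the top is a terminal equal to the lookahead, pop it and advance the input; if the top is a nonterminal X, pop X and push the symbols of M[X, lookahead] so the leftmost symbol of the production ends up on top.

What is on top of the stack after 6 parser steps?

y

     Stack          Input        Action
  1  $ U            b z y y c $  expand U → P S y c
  2  $ c y S P      b z y y c $  expand P → λ
  3  $ c y S        b z y y c $  expand S → b P z y
  4  $ c y y z P b  b z y y c $  match b
  5  $ c y y z P    z y y c $    expand P → λ
  6  $ c y y z      z y y c $    match z
Stack after step 6: $ c y y (top = y).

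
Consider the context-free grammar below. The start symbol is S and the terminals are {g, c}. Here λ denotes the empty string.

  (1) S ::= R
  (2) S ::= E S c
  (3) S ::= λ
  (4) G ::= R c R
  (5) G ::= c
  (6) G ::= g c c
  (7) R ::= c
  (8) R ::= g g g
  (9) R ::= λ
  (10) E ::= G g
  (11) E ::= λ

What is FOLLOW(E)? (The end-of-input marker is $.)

{c, g}

FIRST(R): from R::=c we get {c}; from R::=g g g we get {g}; from R::=λ we get {λ}. So FIRST(R) = {λ, c, g}.
FIRST(G): from G::=R c R we get {c, g}; from G::=c we get {c}; from G::=g c c we get {g}. So FIRST(G) = {c, g}.
FIRST(E): from E::=G g we get {c, g}; from E::=λ we get {λ}. So FIRST(E) = {λ, c, g}.
FIRST(S): from S::=R we get {λ, c, g}; from S::=E S c we get {c, g}; from S::=λ we get {λ}. So FIRST(S) = {λ, c, g}.
FOLLOW(S) includes $ since S is the start symbol.
FOLLOW(S): in S::=E S c, S is followed by c with FIRST {c}. Thus FOLLOW(S) = {$, c}.
FOLLOW(G): in E::=G g, G is followed by g with FIRST {g}. Thus FOLLOW(G) = {g}.
FOLLOW(R): in S::=R, the suffix after R is empty, so FOLLOW(R) ⊇ FOLLOW(S) = {$, c}; in G::=R c R (occurrence 1), R is followed by c R with FIRST {c}; in G::=R c R (occurrence 2), the suffix after R is empty, so FOLLOW(R) ⊇ FOLLOW(G) = {g}. Thus FOLLOW(R) = {$, c, g}.
FOLLOW(E): in S::=E S c, E is followed by S c with FIRST {c, g}. Thus FOLLOW(E) = {c, g}.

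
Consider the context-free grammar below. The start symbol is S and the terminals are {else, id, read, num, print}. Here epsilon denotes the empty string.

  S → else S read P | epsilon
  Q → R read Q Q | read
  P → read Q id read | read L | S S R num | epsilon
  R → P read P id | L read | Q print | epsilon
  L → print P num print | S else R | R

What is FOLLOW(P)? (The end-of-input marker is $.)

FIRST(S): from S→else S read P we get {else}; from S→epsilon we get {epsilon}. So FIRST(S) = {epsilon, else}.
FIRST(Q): from Q→R read Q Q we get {else, num, print, read}; from Q→read we get {read}. So FIRST(Q) = {else, num, print, read}.
FIRST(P): from P→read Q id read we get {read}; from P→read L we get {read}; from P→S S R num we get {else, num, print, read}; from P→epsilon we get {epsilon}. So FIRST(P) = {epsilon, else, num, print, read}.
FIRST(R): from R→P read P id we get {else, num, print, read}; from R→L read we get {else, num, print, read}; from R→Q print we get {else, num, print, read}; from R→epsilon we get {epsilon}. So FIRST(R) = {epsilon, else, num, print, read}.
FIRST(L): from L→print P num print we get {print}; from L→S else R we get {else}; from L→R we get {epsilon, else, num, print, read}. So FIRST(L) = {epsilon, else, num, print, read}.
FOLLOW(S) includes $ since S is the start symbol.
FOLLOW(S): in S→else S read P, S is followed by read P with FIRST {read}; in P→S S R num (occurrence 1), S is followed by S R num with FIRST {else, num, print, read}; in P→S S R num (occurrence 2), S is followed by R num with FIRST {else, num, print, read}; in L→S else R, S is followed by else R with FIRST {else}. Thus FOLLOW(S) = {$, else, num, print, read}.
FOLLOW(Q): in Q→R read Q Q (occurrence 1), Q is followed by Q with FIRST {else, num, print, read}; in Q→R read Q Q (occurrence 2), the suffix after Q is empty (adds nothing new); in P→read Q id read, Q is followed by id read with FIRST {id}; in R→Q print, Q is followed by print with FIRST {print}. Thus FOLLOW(Q) = {else, id, num, print, read}.
FOLLOW(P): in S→else S read P, the suffix after P is empty, so FOLLOW(P) ⊇ FOLLOW(S) = {$, else, num, print, read}; in R→P read P id (occurrence 1), P is followed by read P id with FIRST {read}; in R→P read P id (occurrence 2), P is followed by id with FIRST {id}; in L→print P num print, P is followed by num print with FIRST {num}. Thus FOLLOW(P) = {$, else, id, num, print, read}.
FOLLOW(L): in P→read L, the suffix after L is empty, so FOLLOW(L) ⊇ FOLLOW(P) = {$, else, id, num, print, read}; in R→L read, L is followed by read with FIRST {read}. Thus FOLLOW(L) = {$, else, id, num, print, read}.
FOLLOW(R): in Q→R read Q Q, R is followed by read Q Q with FIRST {read}; in P→S S R num, R is followed by num with FIRST {num}; in L→S else R, the suffix after R is empty, so FOLLOW(R) ⊇ FOLLOW(L) = {$, else, id, num, print, read}; in L→R, the suffix after R is empty, so FOLLOW(R) ⊇ FOLLOW(L) = {$, else, id, num, print, read}. Thus FOLLOW(R) = {$, else, id, num, print, read}.

{$, else, id, num, print, read}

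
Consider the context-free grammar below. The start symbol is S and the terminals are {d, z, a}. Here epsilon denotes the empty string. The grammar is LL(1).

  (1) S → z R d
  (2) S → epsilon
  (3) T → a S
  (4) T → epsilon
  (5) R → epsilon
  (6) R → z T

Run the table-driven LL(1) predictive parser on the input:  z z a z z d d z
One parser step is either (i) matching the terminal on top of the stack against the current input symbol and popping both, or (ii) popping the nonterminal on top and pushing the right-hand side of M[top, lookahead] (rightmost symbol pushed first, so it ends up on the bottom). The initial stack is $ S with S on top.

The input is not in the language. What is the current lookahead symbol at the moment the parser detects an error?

z

step 1: stack=$ S  input=z z a z z d d z $  — expand S → z R d
step 2: stack=$ d R z  input=z z a z z d d z $  — match z
step 3: stack=$ d R  input=z a z z d d z $  — expand R → z T
step 4: stack=$ d T z  input=z a z z d d z $  — match z
step 5: stack=$ d T  input=a z z d d z $  — expand T → a S
step 6: stack=$ d S a  input=a z z d d z $  — match a
step 7: stack=$ d S  input=z z d d z $  — expand S → z R d
step 8: stack=$ d d R z  input=z z d d z $  — match z
step 9: stack=$ d d R  input=z d d z $  — expand R → z T
step 10: stack=$ d d T z  input=z d d z $  — match z
step 11: stack=$ d d T  input=d d z $  — expand T → epsilon
step 12: stack=$ d d  input=d d z $  — match d
step 13: stack=$ d  input=d z $  — match d
step 14: stack=$  input=z $  — error: stack empty but input remains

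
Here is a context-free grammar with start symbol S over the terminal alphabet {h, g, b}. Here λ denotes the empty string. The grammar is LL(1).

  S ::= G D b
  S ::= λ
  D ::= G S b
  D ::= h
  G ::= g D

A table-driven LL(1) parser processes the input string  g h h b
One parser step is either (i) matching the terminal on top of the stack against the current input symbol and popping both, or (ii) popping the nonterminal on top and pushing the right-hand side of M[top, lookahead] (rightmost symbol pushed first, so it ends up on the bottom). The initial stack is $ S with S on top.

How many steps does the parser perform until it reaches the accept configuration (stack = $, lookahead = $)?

8

step 1: stack=$ S  input=g h h b $  — expand S ::= G D b
step 2: stack=$ b D G  input=g h h b $  — expand G ::= g D
step 3: stack=$ b D D g  input=g h h b $  — match g
step 4: stack=$ b D D  input=h h b $  — expand D ::= h
step 5: stack=$ b D h  input=h h b $  — match h
step 6: stack=$ b D  input=h b $  — expand D ::= h
step 7: stack=$ b h  input=h b $  — match h
step 8: stack=$ b  input=b $  — match b
Accept reached after 8 steps.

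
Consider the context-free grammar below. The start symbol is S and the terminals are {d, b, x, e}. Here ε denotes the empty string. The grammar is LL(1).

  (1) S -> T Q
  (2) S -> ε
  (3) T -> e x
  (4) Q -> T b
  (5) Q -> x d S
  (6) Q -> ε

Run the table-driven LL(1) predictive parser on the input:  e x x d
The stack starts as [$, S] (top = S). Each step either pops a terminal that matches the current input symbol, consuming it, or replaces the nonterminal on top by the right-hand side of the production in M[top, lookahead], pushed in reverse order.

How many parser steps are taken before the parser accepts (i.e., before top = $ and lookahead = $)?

8

     Stack    Input      Action
  1  $ S      e x x d $  expand S -> T Q
  2  $ Q T    e x x d $  expand T -> e x
  3  $ Q x e  e x x d $  match e
  4  $ Q x    x x d $    match x
  5  $ Q      x d $      expand Q -> x d S
  6  $ S d x  x d $      match x
  7  $ S d    d $        match d
  8  $ S      $          expand S -> ε
Accept reached after 8 steps.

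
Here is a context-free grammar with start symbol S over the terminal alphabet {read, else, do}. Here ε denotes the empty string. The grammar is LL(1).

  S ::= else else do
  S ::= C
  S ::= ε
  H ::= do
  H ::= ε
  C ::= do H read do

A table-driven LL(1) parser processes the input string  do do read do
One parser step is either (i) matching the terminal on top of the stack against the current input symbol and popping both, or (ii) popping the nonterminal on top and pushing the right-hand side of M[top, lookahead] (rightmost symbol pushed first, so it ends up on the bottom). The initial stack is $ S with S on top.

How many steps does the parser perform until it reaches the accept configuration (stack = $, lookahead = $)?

     Stack           Input            Action
  1  $ S             do do read do $  expand S ::= C
  2  $ C             do do read do $  expand C ::= do H read do
  3  $ do read H do  do do read do $  match do
  4  $ do read H     do read do $     expand H ::= do
  5  $ do read do    do read do $     match do
  6  $ do read       read do $        match read
  7  $ do            do $             match do
Accept reached after 7 steps.

7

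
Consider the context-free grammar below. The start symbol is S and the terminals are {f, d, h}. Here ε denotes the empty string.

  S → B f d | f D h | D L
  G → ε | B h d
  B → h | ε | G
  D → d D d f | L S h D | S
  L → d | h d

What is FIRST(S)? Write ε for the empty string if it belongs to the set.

{d, f, h}

FIRST(L): from L→d we get {d}; from L→h d we get {h}. So FIRST(L) = {d, h}.
FIRST(S): from S→B f d we get {f, h}; from S→f D h we get {f}; from S→D L we get {d, f, h}. So FIRST(S) = {d, f, h}.
FIRST(D): from D→d D d f we get {d}; from D→L S h D we get {d, h}; from D→S we get {d, f, h}. So FIRST(D) = {d, f, h}.
FIRST(G): from G→ε we get {ε}; from G→B h d we get {h}. So FIRST(G) = {ε, h}.
FIRST(B): from B→h we get {h}; from B→ε we get {ε}; from B→G we get {ε, h}. So FIRST(B) = {ε, h}.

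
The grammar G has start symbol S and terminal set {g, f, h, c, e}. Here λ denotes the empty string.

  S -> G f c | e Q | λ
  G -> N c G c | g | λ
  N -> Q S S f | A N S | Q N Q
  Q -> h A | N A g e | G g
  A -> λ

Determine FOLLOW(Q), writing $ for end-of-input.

FIRST(A) = {λ}
FIRST(S) = {λ, e, f, g, h}  (via G f c)
FIRST(G) = {λ, g, h}  (via N c G c)
FIRST(N) = {g, h}  (via Q S S f, A N S, Q N Q)
FIRST(Q) = {g, h}  (via N A g e, G g)
FOLLOW(S) includes $ since S is the start symbol.
FOLLOW(G): in S->G f c, G is followed by f c with FIRST {f}; in G->N c G c, G is followed by c with FIRST {c}; in Q->G g, G is followed by g with FIRST {g}. Thus FOLLOW(G) = {c, f, g}.
FOLLOW(N): in G->N c G c, N is followed by c G c with FIRST {c}; in N->A N S, N is followed by S with FIRST {λ, e, f, g, h}; in N->A N S, the suffix after N is nullable (adds nothing new); in N->Q N Q, N is followed by Q with FIRST {g, h}; in Q->N A g e, N is followed by A g e with FIRST {g}. Thus FOLLOW(N) = {c, e, f, g, h}.
FOLLOW(S): in N->Q S S f (occurrence 1), S is followed by S f with FIRST {e, f, g, h}; in N->Q S S f (occurrence 2), S is followed by f with FIRST {f}; in N->A N S, the suffix after S is empty, so FOLLOW(S) ⊇ FOLLOW(N) = {c, e, f, g, h}. Thus FOLLOW(S) = {$, c, e, f, g, h}.
FOLLOW(Q): in S->e Q, the suffix after Q is empty, so FOLLOW(Q) ⊇ FOLLOW(S) = {$, c, e, f, g, h}; in N->Q S S f, Q is followed by S S f with FIRST {e, f, g, h}; in N->Q N Q (occurrence 1), Q is followed by N Q with FIRST {g, h}; in N->Q N Q (occurrence 2), the suffix after Q is empty, so FOLLOW(Q) ⊇ FOLLOW(N) = {c, e, f, g, h}. Thus FOLLOW(Q) = {$, c, e, f, g, h}.
FOLLOW(A): in N->A N S, A is followed by N S with FIRST {g, h}; in Q->h A, the suffix after A is empty, so FOLLOW(A) ⊇ FOLLOW(Q) = {$, c, e, f, g, h}; in Q->N A g e, A is followed by g e with FIRST {g}. Thus FOLLOW(A) = {$, c, e, f, g, h}.

{$, c, e, f, g, h}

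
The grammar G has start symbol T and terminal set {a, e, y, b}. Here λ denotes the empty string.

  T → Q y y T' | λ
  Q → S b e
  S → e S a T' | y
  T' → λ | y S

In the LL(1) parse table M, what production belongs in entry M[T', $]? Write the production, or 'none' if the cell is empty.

T' → λ

FIRST(S) = {e, y}
FIRST(T') = {λ, y}
FIRST(Q) = {e, y}  (via S b e)
FIRST(T) = {λ, e, y}  (via Q y y T')
FOLLOW(T) includes $ since T is the start symbol.
FOLLOW(T): T appears on no right-hand side. Thus FOLLOW(T) = {$}.
FOLLOW(S): in Q→S b e, S is followed by b e with FIRST {b}; in S→e S a T', S is followed by a T' with FIRST {a}; in T'→y S, the suffix after S is empty, so FOLLOW(S) ⊇ FOLLOW(T') = {$, a, b}. Thus FOLLOW(S) = {$, a, b}.
FOLLOW(T'): in T→Q y y T', the suffix after T' is empty, so FOLLOW(T') ⊇ FOLLOW(T) = {$}; in S→e S a T', the suffix after T' is empty, so FOLLOW(T') ⊇ FOLLOW(S) = {$, a, b}. Thus FOLLOW(T') = {$, a, b}.
For T' → λ: FIRST(λ) = {λ}, so it goes in M[T', t] for t ∈ {}; since λ ∈ FIRST, also for every t ∈ FOLLOW(T') = {$, a, b}.
For T' → y S: FIRST(y S) = {y}, so it goes in M[T', t] for t ∈ {y}.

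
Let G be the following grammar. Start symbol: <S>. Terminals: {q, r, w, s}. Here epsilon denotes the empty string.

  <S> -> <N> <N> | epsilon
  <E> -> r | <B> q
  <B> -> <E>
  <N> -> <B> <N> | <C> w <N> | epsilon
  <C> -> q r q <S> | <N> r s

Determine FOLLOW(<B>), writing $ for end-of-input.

FIRST(<S>) = {epsilon, q, r}  (via <N> <N>)
FIRST(<E>) = {r}  (via <B> q)
FIRST(<B>) = {r}  (via <E>)
FIRST(<N>) = {epsilon, q, r}  (via <B> <N>, <C> w <N>)
FIRST(<C>) = {q, r}  (via <N> r s)
FOLLOW(<S>) includes $ since <S> is the start symbol.
FOLLOW(<C>): in <N>-><C> w <N>, <C> is followed by w <N> with FIRST {w}. Thus FOLLOW(<C>) = {w}.
FOLLOW(<S>): in <C>->q r q <S>, the suffix after <S> is empty, so FOLLOW(<S>) ⊇ FOLLOW(<C>) = {w}. Thus FOLLOW(<S>) = {$, w}.
FOLLOW(<N>): in <S>-><N> <N> (occurrence 1), <N> is followed by <N> with FIRST {epsilon, q, r}; in <S>-><N> <N> (occurrence 1), the suffix after <N> is nullable, so FOLLOW(<N>) ⊇ FOLLOW(<S>) = {$, w}; in <S>-><N> <N> (occurrence 2), the suffix after <N> is empty, so FOLLOW(<N>) ⊇ FOLLOW(<S>) = {$, w}; in <N>-><B> <N>, the suffix after <N> is empty (adds nothing new); in <N>-><C> w <N>, the suffix after <N> is empty (adds nothing new); in <C>-><N> r s, <N> is followed by r s with FIRST {r}. Thus FOLLOW(<N>) = {$, q, r, w}.
FOLLOW(<B>): in <E>-><B> q, <B> is followed by q with FIRST {q}; in <N>-><B> <N>, <B> is followed by <N> with FIRST {epsilon, q, r}; in <N>-><B> <N>, the suffix after <B> is nullable, so FOLLOW(<B>) ⊇ FOLLOW(<N>) = {$, q, r, w}. Thus FOLLOW(<B>) = {$, q, r, w}.
FOLLOW(<E>): in <B>-><E>, the suffix after <E> is empty, so FOLLOW(<E>) ⊇ FOLLOW(<B>) = {$, q, r, w}. Thus FOLLOW(<E>) = {$, q, r, w}.

{$, q, r, w}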